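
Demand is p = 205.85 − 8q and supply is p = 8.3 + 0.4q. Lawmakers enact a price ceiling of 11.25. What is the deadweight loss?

1094.49

Competitive equilibrium: 205.85 − 8q = 8.3 + 0.4q → q* = 23.5179, p* = 17.7071.
At the ceiling p = 11.25, quantity supplied = (11.25 − 8.3)/0.4 = 7.375.
Willingness to pay at q' = 7.375: 205.85 − 8·7.375 = 146.85.
Δq = 23.5179 − 7.375 = 16.1429; wedge = 146.85 − 11.25 = 135.6.
The triangle = ½ × 16.1429 × 135.6 = 1094.49.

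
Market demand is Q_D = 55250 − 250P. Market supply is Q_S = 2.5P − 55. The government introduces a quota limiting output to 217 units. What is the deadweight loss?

15340.12

In inverse form: demand P = 221 − 0.004Q, supply P = 22 + 0.4Q.
Competitive equilibrium: 221 − 0.004Q = 22 + 0.4Q → Q* = 492.5743, P* = 219.0297.
At Q = 217: demand price = 221 − 0.004·217 = 220.132; supply price = 22 + 0.4·217 = 108.8.
ΔQ = 492.5743 − 217 = 275.5743; wedge = 220.132 − 108.8 = 111.332.
DWL = ½ × 275.5743 × 111.332 = 15340.12.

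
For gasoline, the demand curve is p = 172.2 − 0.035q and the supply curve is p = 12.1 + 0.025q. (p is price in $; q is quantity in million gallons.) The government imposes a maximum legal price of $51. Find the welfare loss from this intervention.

$37118.56 million

Competitive equilibrium: 172.2 − 0.035q = 12.1 + 0.025q → q* = 2668.3333, p* = 78.8083.
At the ceiling p = 51, quantity supplied = (51 − 12.1)/0.025 = 1556.
Willingness to pay at q' = 1556: 172.2 − 0.035·1556 = 117.74.
Δq = 2668.3333 − 1556 = 1112.3333; wedge = 117.74 − 51 = 66.74.
The triangle = ½ × 1112.3333 × 66.74 = $37118.56 million.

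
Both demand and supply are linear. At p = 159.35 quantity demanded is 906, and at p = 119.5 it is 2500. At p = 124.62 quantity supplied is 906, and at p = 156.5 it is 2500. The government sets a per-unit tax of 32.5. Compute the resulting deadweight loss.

11736.11

Demand slope = (119.5 − 159.35)/(2500 − 906) = −0.025, so p = 182 − 0.025q.
Supply slope = (156.5 − 124.62)/(2500 − 906) = 0.02, so p = 106.5 + 0.02q.
Competitive equilibrium: 182 − 0.025q = 106.5 + 0.02q → q* = 1677.7778, p* = 140.0556.
With the tax, the buyer price exceeds the seller price by 32.5: (182 − 0.025q) − (106.5 + 0.02q) = 32.5 → q' = 955.5556.
Δq = 1677.7778 − 955.5556 = 722.2222; the wedge equals the tax, 32.5.
The triangle = ½ × 722.2222 × 32.5 = 11736.11.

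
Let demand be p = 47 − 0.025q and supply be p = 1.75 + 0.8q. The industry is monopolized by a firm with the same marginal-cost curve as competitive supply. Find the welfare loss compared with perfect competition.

Competitive equilibrium: 47 − 0.025q = 1.75 + 0.8q → q* = 54.8485, p* = 45.6288.
Marginal revenue: MR = 47 − 0.05q. Set MR = MC: 47 − 0.05q = 1.75 + 0.8q → q_m = 53.2353.
Price p_m = 47 − 0.025·53.2353 = 45.6691; MC(q_m) = 1.75 + 0.8·53.2353 = 44.3382.
Competitive q* = 54.8485, so Δq = 1.6132; wedge = 45.6691 − 44.3382 = 1.3309.
Welfare loss = ½ × 1.6132 × 1.3309 = 1.07.

1.07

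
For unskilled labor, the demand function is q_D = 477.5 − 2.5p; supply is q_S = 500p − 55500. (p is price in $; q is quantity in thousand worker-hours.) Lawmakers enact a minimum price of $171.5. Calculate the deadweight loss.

In inverse form: demand p = 191 − 0.4q, supply p = 111 + 0.002q.
Competitive equilibrium: 191 − 0.4q = 111 + 0.002q → q* = 199.005, p* = 111.398.
At the floor p = 171.5, quantity demanded = (191 − 171.5)/0.4 = 48.75.
Sellers' marginal cost at q' = 48.75: 111 + 0.002·48.75 = 111.0975.
Δq = 199.005 − 48.75 = 150.255; wedge = 171.5 − 111.0975 = 60.4025.
Welfare loss = ½ × 150.255 × 60.4025 = $4537.89 thousand.

$4537.89 thousand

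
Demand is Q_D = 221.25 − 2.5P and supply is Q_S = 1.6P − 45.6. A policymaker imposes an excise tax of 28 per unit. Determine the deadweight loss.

382.44

In inverse form: demand P = 88.5 − 0.4Q, supply P = 28.5 + 0.625Q.
Competitive equilibrium: 88.5 − 0.4Q = 28.5 + 0.625Q → Q* = 58.5366, P* = 65.0854.
With the tax, the buyer price exceeds the seller price by 28: (88.5 − 0.4Q) − (28.5 + 0.625Q) = 28 → Q' = 31.2195.
ΔQ = 58.5366 − 31.2195 = 27.3171; the wedge equals the tax, 28.
Deadweight loss = ½ × 27.3171 × 28 = 382.44.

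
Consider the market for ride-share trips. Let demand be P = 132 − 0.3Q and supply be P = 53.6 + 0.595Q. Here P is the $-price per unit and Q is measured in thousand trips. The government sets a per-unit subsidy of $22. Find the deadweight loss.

$270.39 thousand

Competitive equilibrium: 132 − 0.3Q = 53.6 + 0.595Q → Q* = 87.5978, P* = 105.7207.
The subsidy lowers effective supply by 22: P = 31.6 + 0.595Q.
New quantity: 132 − 0.3Q = 31.6 + 0.595Q → Q' = 112.1788.
Overproduction ΔQ = 112.1788 − 87.5978 = 24.581; wedge = subsidy = 22.
DWL = ½ × 24.581 × 22 = $270.39 thousand.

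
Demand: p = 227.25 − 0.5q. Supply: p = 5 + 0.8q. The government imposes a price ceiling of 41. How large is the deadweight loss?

Competitive equilibrium: 227.25 − 0.5q = 5 + 0.8q → q* = 170.9615, p* = 141.7692.
At the ceiling p = 41, quantity supplied = (41 − 5)/0.8 = 45.
Willingness to pay at q' = 45: 227.25 − 0.5·45 = 204.75.
Δq = 170.9615 − 45 = 125.9615; wedge = 204.75 − 41 = 163.75.
DWL = ½ × 125.9615 × 163.75 = 10313.10.

10313.10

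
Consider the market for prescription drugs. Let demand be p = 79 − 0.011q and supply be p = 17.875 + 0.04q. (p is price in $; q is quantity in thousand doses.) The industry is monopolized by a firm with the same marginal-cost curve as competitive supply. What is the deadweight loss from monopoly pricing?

Competitive equilibrium: 79 − 0.011q = 17.875 + 0.04q → q* = 1198.52941, p* = 65.81618.
Marginal revenue: MR = 79 − 0.022q. Set MR = MC: 79 − 0.022q = 17.875 + 0.04q → q_m = 985.8871.
Price p_m = 79 − 0.011·985.8871 = 68.15524; MC(q_m) = 17.875 + 0.04·985.8871 = 57.31048.
Competitive q* = 1198.52941, so Δq = 212.64231; wedge = 68.15524 − 57.31048 = 10.84476.
Deadweight loss = ½ × 212.64231 × 10.84476 = $1153.03 thousand.

$1153.03 thousand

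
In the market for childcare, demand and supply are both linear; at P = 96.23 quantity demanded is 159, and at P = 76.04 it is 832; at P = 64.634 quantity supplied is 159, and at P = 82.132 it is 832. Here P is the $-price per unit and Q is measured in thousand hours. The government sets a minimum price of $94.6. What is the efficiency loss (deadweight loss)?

$7279.40 thousand

Demand slope = (76.04 − 96.23)/(832 − 159) = −0.03, so P = 101 − 0.03Q.
Supply slope = (82.132 − 64.634)/(832 − 159) = 0.026, so P = 60.5 + 0.026Q.
Competitive equilibrium: 101 − 0.03Q = 60.5 + 0.026Q → Q* = 723.21429, P* = 79.30357.
At the floor P = 94.6, quantity demanded = (101 − 94.6)/0.03 = 213.33333.
Sellers' marginal cost at Q' = 213.33333: 60.5 + 0.026·213.33333 = 66.04667.
ΔQ = 723.21429 − 213.33333 = 509.88096; wedge = 94.6 − 66.04667 = 28.55333.
Welfare loss = ½ × 509.88096 × 28.55333 = $7279.40 thousand.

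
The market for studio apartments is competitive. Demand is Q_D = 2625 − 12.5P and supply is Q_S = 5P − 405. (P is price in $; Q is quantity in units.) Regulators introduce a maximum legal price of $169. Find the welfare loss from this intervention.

$60.07

In inverse form: demand P = 210 − 0.08Q, supply P = 81 + 0.2Q.
Competitive equilibrium: 210 − 0.08Q = 81 + 0.2Q → Q* = 460.7143, P* = 173.1429.
At the ceiling P = 169, quantity supplied = (169 − 81)/0.2 = 440.
Willingness to pay at Q' = 440: 210 − 0.08·440 = 174.8.
ΔQ = 460.7143 − 440 = 20.7143; wedge = 174.8 − 169 = 5.8.
Deadweight loss = ½ × 20.7143 × 5.8 = $60.07.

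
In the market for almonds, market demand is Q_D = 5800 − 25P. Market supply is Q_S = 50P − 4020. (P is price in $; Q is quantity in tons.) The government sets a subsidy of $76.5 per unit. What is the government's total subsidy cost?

In inverse form: demand P = 232 − 0.04Q, supply P = 80.4 + 0.02Q.
Competitive equilibrium: 232 − 0.04Q = 80.4 + 0.02Q → Q* = 2526.6667, P* = 130.9333.
The subsidy lowers effective supply by 76.5: P = 3.9 + 0.02Q.
New quantity: 232 − 0.04Q = 3.9 + 0.02Q → Q' = 3801.6667.
Total subsidy cost = 76.5 × 3801.6667 = $290827.50.

$290827.50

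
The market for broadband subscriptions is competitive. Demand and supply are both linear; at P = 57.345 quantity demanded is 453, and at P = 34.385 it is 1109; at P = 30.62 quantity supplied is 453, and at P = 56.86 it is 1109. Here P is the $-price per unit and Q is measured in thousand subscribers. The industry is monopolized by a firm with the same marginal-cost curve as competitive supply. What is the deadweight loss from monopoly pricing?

$2486.78 thousand

Demand slope = (34.385 − 57.345)/(1109 − 453) = −0.035, so P = 73.2 − 0.035Q.
Supply slope = (56.86 − 30.62)/(1109 − 453) = 0.04, so P = 12.5 + 0.04Q.
Competitive equilibrium: 73.2 − 0.035Q = 12.5 + 0.04Q → Q* = 809.3333, P* = 44.8733.
Marginal revenue: MR = 73.2 − 0.07Q. Set MR = MC: 73.2 − 0.07Q = 12.5 + 0.04Q → Q_m = 551.8182.
Price P_m = 73.2 − 0.035·551.8182 = 53.8864; MC(Q_m) = 12.5 + 0.04·551.8182 = 34.5727.
Competitive Q* = 809.3333, so ΔQ = 257.5151; wedge = 53.8864 − 34.5727 = 19.3137.
Welfare loss = ½ × 257.5151 × 19.3137 = $2486.78 thousand.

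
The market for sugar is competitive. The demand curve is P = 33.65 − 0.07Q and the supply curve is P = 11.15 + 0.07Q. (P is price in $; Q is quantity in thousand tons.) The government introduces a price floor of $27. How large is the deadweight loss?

$302.29 thousand

Competitive equilibrium: 33.65 − 0.07Q = 11.15 + 0.07Q → Q* = 160.7143, P* = 22.4.
At the floor P = 27, quantity demanded = (33.65 − 27)/0.07 = 95.
Sellers' marginal cost at Q' = 95: 11.15 + 0.07·95 = 17.8.
ΔQ = 160.7143 − 95 = 65.7143; wedge = 27 − 17.8 = 9.2.
The triangle = ½ × 65.7143 × 9.2 = $302.29 thousand.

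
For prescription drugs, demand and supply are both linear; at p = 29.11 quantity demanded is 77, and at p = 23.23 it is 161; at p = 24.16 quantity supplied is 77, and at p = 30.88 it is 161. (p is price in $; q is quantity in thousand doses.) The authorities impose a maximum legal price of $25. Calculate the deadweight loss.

$37.97 thousand

Demand slope = (23.23 − 29.11)/(161 − 77) = −0.07, so p = 34.5 − 0.07q.
Supply slope = (30.88 − 24.16)/(161 − 77) = 0.08, so p = 18 + 0.08q.
Competitive equilibrium: 34.5 − 0.07q = 18 + 0.08q → q* = 110, p* = 26.8.
At the ceiling p = 25, quantity supplied = (25 − 18)/0.08 = 87.5.
Willingness to pay at q' = 87.5: 34.5 − 0.07·87.5 = 28.375.
Δq = 110 − 87.5 = 22.5; wedge = 28.375 − 25 = 3.375.
The triangle = ½ × 22.5 × 3.375 = $37.97 thousand.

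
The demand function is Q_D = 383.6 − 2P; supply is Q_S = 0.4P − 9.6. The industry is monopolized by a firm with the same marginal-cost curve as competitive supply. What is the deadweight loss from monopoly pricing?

In inverse form: demand P = 191.8 − 0.5Q, supply P = 24 + 2.5Q.
Competitive equilibrium: 191.8 − 0.5Q = 24 + 2.5Q → Q* = 55.9333, P* = 163.8333.
Marginal revenue: MR = 191.8 − Q. Set MR = MC: 191.8 − Q = 24 + 2.5Q → Q_m = 47.9429.
Price P_m = 191.8 − 0.5·47.9429 = 167.8286; MC(Q_m) = 24 + 2.5·47.9429 = 143.8573.
Competitive Q* = 55.9333, so ΔQ = 7.9904; wedge = 167.8286 − 143.8573 = 23.9713.
Welfare loss = ½ × 7.9904 × 23.9713 = 95.77.

95.77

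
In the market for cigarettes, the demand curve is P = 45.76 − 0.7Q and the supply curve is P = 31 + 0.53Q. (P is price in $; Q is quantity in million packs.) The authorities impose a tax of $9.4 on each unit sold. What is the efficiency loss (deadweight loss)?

$35.92 million

Competitive equilibrium: 45.76 − 0.7Q = 31 + 0.53Q → Q* = 12, P* = 37.36.
With the tax, the buyer price exceeds the seller price by 9.4: (45.76 − 0.7Q) − (31 + 0.53Q) = 9.4 → Q' = 4.3577.
ΔQ = 12 − 4.3577 = 7.6423; the wedge equals the tax, 9.4.
DWL = ½ × 7.6423 × 9.4 = $35.92 million.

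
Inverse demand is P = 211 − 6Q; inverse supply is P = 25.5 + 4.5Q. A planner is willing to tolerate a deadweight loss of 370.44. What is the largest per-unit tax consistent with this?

Competitive equilibrium: 211 − 6Q = 25.5 + 4.5Q → Q* = 17.6667, P* = 105.
A tax t gives ΔQ = t/10.5 and wedge t, so DWL = t²/21.
t²/21 = 370.44 → t² = 7779.24 → t = 88.2.

88.2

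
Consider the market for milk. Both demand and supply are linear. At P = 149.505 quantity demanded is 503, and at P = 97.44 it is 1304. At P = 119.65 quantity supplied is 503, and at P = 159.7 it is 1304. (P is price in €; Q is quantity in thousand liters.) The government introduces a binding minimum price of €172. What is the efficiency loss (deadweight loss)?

Demand slope = (97.44 − 149.505)/(1304 − 503) = −0.065, so P = 182.2 − 0.065Q.
Supply slope = (159.7 − 119.65)/(1304 − 503) = 0.05, so P = 94.5 + 0.05Q.
Competitive equilibrium: 182.2 − 0.065Q = 94.5 + 0.05Q → Q* = 762.6087, P* = 132.63043.
At the floor P = 172, quantity demanded = (182.2 − 172)/0.065 = 156.92308.
Sellers' marginal cost at Q' = 156.92308: 94.5 + 0.05·156.92308 = 102.34615.
ΔQ = 762.6087 − 156.92308 = 605.68562; wedge = 172 − 102.34615 = 69.65385.
Welfare loss = ½ × 605.68562 × 69.65385 = €21094.17 thousand.

€21094.17 thousand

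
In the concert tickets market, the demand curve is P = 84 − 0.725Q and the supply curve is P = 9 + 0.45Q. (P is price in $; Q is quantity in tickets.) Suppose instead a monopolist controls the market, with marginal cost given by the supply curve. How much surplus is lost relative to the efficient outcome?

$348.52

Competitive equilibrium: 84 − 0.725Q = 9 + 0.45Q → Q* = 63.8298, P* = 37.7234.
Marginal revenue: MR = 84 − 1.45Q. Set MR = MC: 84 − 1.45Q = 9 + 0.45Q → Q_m = 39.4737.
Price P_m = 84 − 0.725·39.4737 = 55.3816; MC(Q_m) = 9 + 0.45·39.4737 = 26.7632.
Competitive Q* = 63.8298, so ΔQ = 24.3561; wedge = 55.3816 − 26.7632 = 28.6184.
The triangle = ½ × 24.3561 × 28.6184 = $348.52.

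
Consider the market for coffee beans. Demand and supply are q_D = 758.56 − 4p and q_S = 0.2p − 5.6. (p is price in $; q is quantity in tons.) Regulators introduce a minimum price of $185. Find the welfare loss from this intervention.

In inverse form: demand p = 189.64 − 0.25q, supply p = 28 + 5q.
Competitive equilibrium: 189.64 − 0.25q = 28 + 5q → q* = 30.7886, p* = 181.9429.
At the floor p = 185, quantity demanded = (189.64 − 185)/0.25 = 18.56.
Sellers' marginal cost at q' = 18.56: 28 + 5·18.56 = 120.8.
Δq = 30.7886 − 18.56 = 12.2286; wedge = 185 − 120.8 = 64.2.
DWL = ½ × 12.2286 × 64.2 = $392.54.

$392.54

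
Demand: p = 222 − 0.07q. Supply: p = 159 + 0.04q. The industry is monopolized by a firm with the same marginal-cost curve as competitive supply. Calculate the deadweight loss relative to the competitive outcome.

2728.41

Competitive equilibrium: 222 − 0.07q = 159 + 0.04q → q* = 572.7273, p* = 181.9091.
Marginal revenue: MR = 222 − 0.14q. Set MR = MC: 222 − 0.14q = 159 + 0.04q → q_m = 350.
Price p_m = 222 − 0.07·350 = 197.5; MC(q_m) = 159 + 0.04·350 = 173.
Competitive q* = 572.7273, so Δq = 222.7273; wedge = 197.5 − 173 = 24.5.
The triangle = ½ × 222.7273 × 24.5 = 2728.41.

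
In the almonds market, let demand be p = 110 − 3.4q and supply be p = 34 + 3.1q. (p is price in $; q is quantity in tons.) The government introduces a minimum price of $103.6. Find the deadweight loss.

Competitive equilibrium: 110 − 3.4q = 34 + 3.1q → q* = 11.6923, p* = 70.2462.
At the floor p = 103.6, quantity demanded = (110 − 103.6)/3.4 = 1.8824.
Sellers' marginal cost at q' = 1.8824: 34 + 3.1·1.8824 = 39.8354.
Δq = 11.6923 − 1.8824 = 9.8099; wedge = 103.6 − 39.8354 = 63.7646.
Deadweight loss = ½ × 9.8099 × 63.7646 = $312.76.

$312.76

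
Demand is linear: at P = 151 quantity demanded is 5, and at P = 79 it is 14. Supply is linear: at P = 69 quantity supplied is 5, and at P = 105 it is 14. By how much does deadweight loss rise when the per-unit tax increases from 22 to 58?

120

Demand slope = (79 − 151)/(14 − 5) = −8, so P = 191 − 8Q.
Supply slope = (105 − 69)/(14 − 5) = 4, so P = 49 + 4Q.
Competitive equilibrium: 191 − 8Q = 49 + 4Q → Q* = 11.8333, P* = 96.3333.
For a per-unit tax t: ΔQ = t/12, so DWL = ½·t·(t/12) = t²/24.
At t = 22: DWL = 20.167. At t = 58: DWL = 140.167.
Increase = 140.167 − 20.167 = 120.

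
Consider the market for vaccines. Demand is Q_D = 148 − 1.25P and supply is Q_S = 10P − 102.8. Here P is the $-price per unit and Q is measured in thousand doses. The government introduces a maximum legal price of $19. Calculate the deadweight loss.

$488.072 thousand

In inverse form: demand P = 118.4 − 0.8Q, supply P = 10.28 + 0.1Q.
Competitive equilibrium: 118.4 − 0.8Q = 10.28 + 0.1Q → Q* = 120.1333, P* = 22.2933.
At the ceiling P = 19, quantity supplied = (19 − 10.28)/0.1 = 87.2.
Willingness to pay at Q' = 87.2: 118.4 − 0.8·87.2 = 48.64.
ΔQ = 120.1333 − 87.2 = 32.9333; wedge = 48.64 − 19 = 29.64.
Welfare loss = ½ × 32.9333 × 29.64 = $488.072 thousand.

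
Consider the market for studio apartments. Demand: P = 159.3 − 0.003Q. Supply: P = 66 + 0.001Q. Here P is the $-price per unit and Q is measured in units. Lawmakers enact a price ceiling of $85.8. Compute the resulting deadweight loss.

$24851.25

Competitive equilibrium: 159.3 − 0.003Q = 66 + 0.001Q → Q* = 23325, P* = 89.325.
At the ceiling P = 85.8, quantity supplied = (85.8 − 66)/0.001 = 19800.
Willingness to pay at Q' = 19800: 159.3 − 0.003·19800 = 99.9.
ΔQ = 23325 − 19800 = 3525; wedge = 99.9 − 85.8 = 14.1.
Deadweight loss = ½ × 3525 × 14.1 = $24851.25.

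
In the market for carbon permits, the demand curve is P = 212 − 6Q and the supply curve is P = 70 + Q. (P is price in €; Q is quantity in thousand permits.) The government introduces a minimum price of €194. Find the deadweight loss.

€1045.79 thousand

Competitive equilibrium: 212 − 6Q = 70 + Q → Q* = 20.28571, P* = 90.28571.
At the floor P = 194, quantity demanded = (212 − 194)/6 = 3.
Sellers' marginal cost at Q' = 3: 70 + 1·3 = 73.
ΔQ = 20.28571 − 3 = 17.28571; wedge = 194 − 73 = 121.
DWL = ½ × 17.28571 × 121 = €1045.79 thousand.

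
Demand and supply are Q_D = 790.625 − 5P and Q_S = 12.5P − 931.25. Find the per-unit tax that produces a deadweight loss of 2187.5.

In inverse form: demand P = 158.125 − 0.2Q, supply P = 74.5 + 0.08Q.
Competitive equilibrium: 158.125 − 0.2Q = 74.5 + 0.08Q → Q* = 298.6607, P* = 98.3929.
A tax t gives ΔQ = t/0.28 and wedge t, so DWL = t²/0.56.
t²/0.56 = 2187.5 → t² = 1225 → t = 35.

35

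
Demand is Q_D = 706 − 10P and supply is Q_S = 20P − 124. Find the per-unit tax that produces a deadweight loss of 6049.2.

42.6

In inverse form: demand P = 70.6 − 0.1Q, supply P = 6.2 + 0.05Q.
Competitive equilibrium: 70.6 − 0.1Q = 6.2 + 0.05Q → Q* = 429.3333, P* = 27.6667.
A tax t gives ΔQ = t/0.15 and wedge t, so DWL = t²/0.3.
t²/0.3 = 6049.2 → t² = 1814.76 → t = 42.6.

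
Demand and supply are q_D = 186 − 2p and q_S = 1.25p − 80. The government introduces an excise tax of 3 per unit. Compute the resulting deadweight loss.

In inverse form: demand p = 93 − 0.5q, supply p = 64 + 0.8q.
Competitive equilibrium: 93 − 0.5q = 64 + 0.8q → q* = 22.3077, p* = 81.8462.
With the tax, the buyer price exceeds the seller price by 3: (93 − 0.5q) − (64 + 0.8q) = 3 → q' = 20.
Δq = 22.3077 − 20 = 2.3077; the wedge equals the tax, 3.
Deadweight loss = ½ × 2.3077 × 3 = 3.46.

3.46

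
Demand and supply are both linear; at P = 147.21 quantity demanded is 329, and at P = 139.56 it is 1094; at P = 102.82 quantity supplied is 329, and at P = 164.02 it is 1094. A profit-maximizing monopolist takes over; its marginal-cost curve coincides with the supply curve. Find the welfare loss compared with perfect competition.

Demand slope = (139.56 − 147.21)/(1094 − 329) = −0.01, so P = 150.5 − 0.01Q.
Supply slope = (164.02 − 102.82)/(1094 − 329) = 0.08, so P = 76.5 + 0.08Q.
Competitive equilibrium: 150.5 − 0.01Q = 76.5 + 0.08Q → Q* = 822.2222, P* = 142.2778.
Marginal revenue: MR = 150.5 − 0.02Q. Set MR = MC: 150.5 − 0.02Q = 76.5 + 0.08Q → Q_m = 740.
Price P_m = 150.5 − 0.01·740 = 143.1; MC(Q_m) = 76.5 + 0.08·740 = 135.7.
Competitive Q* = 822.2222, so ΔQ = 82.2222; wedge = 143.1 − 135.7 = 7.4.
Welfare loss = ½ × 82.2222 × 7.4 = 304.22.

304.22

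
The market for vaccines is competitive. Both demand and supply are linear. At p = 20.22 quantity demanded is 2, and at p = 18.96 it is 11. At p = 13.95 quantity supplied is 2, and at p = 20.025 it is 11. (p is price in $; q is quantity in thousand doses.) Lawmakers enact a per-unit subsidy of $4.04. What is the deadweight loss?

$10.01 thousand

Demand slope = (18.96 − 20.22)/(11 − 2) = −0.14, so p = 20.5 − 0.14q.
Supply slope = (20.025 − 13.95)/(11 − 2) = 0.675, so p = 12.6 + 0.675q.
Competitive equilibrium: 20.5 − 0.14q = 12.6 + 0.675q → q* = 9.6933, p* = 19.1429.
The subsidy lowers effective supply by 4.04: p = 8.56 + 0.675q.
New quantity: 20.5 − 0.14q = 8.56 + 0.675q → q' = 14.6503.
Overproduction Δq = 14.6503 − 9.6933 = 4.957; wedge = subsidy = 4.04.
DWL = ½ × 4.957 × 4.04 = $10.01 thousand.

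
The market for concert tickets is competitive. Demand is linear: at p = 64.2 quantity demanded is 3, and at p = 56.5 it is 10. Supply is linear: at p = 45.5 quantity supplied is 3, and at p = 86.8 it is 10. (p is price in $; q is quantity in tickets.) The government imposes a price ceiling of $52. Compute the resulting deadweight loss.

$8.62

Demand slope = (56.5 − 64.2)/(10 − 3) = −1.1, so p = 67.5 − 1.1q.
Supply slope = (86.8 − 45.5)/(10 − 3) = 5.9, so p = 27.8 + 5.9q.
Competitive equilibrium: 67.5 − 1.1q = 27.8 + 5.9q → q* = 5.6714, p* = 61.2614.
At the ceiling p = 52, quantity supplied = (52 − 27.8)/5.9 = 4.1017.
Willingness to pay at q' = 4.1017: 67.5 − 1.1·4.1017 = 62.9881.
Δq = 5.6714 − 4.1017 = 1.5697; wedge = 62.9881 − 52 = 10.9881.
Deadweight loss = ½ × 1.5697 × 10.9881 = $8.62.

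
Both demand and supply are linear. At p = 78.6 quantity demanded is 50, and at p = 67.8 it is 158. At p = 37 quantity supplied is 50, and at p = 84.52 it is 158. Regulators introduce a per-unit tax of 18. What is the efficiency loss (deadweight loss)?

300

Demand slope = (67.8 − 78.6)/(158 − 50) = −0.1, so p = 83.6 − 0.1q.
Supply slope = (84.52 − 37)/(158 − 50) = 0.44, so p = 15 + 0.44q.
Competitive equilibrium: 83.6 − 0.1q = 15 + 0.44q → q* = 127.037, p* = 70.8963.
With the tax, the buyer price exceeds the seller price by 18: (83.6 − 0.1q) − (15 + 0.44q) = 18 → q' = 93.7037.
Δq = 127.037 − 93.7037 = 33.3333; the wedge equals the tax, 18.
Welfare loss = ½ × 33.3333 × 18 = 300.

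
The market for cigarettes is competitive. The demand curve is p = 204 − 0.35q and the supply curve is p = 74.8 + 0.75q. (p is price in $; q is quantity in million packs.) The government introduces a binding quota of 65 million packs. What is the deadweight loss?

Competitive equilibrium: 204 − 0.35q = 74.8 + 0.75q → q* = 117.4545, p* = 162.8909.
At q = 65: demand price = 204 − 0.35·65 = 181.25; supply price = 74.8 + 0.75·65 = 123.55.
Δq = 117.4545 − 65 = 52.4545; wedge = 181.25 − 123.55 = 57.7.
DWL = ½ × 52.4545 × 57.7 = $1513.31 million.

$1513.31 million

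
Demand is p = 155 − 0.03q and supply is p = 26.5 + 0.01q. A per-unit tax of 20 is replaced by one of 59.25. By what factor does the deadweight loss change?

Competitive equilibrium: 155 − 0.03q = 26.5 + 0.01q → q* = 3212.5, p* = 58.625.
For a per-unit tax t: Δq = t/0.04, so DWL = ½·t·(t/0.04) = t²/0.08.
At t = 20: DWL = 5000. At t = 59.25: DWL = 43882.031.
Ratio = (59.25/20)² = 8.776.

8.776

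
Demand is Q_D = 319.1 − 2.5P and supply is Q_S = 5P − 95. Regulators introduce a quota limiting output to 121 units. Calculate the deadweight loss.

1082.40

In inverse form: demand P = 127.64 − 0.4Q, supply P = 19 + 0.2Q.
Competitive equilibrium: 127.64 − 0.4Q = 19 + 0.2Q → Q* = 181.0667, P* = 55.2133.
At Q = 121: demand price = 127.64 − 0.4·121 = 79.24; supply price = 19 + 0.2·121 = 43.2.
ΔQ = 181.0667 − 121 = 60.0667; wedge = 79.24 − 43.2 = 36.04.
Welfare loss = ½ × 60.0667 × 36.04 = 1082.40.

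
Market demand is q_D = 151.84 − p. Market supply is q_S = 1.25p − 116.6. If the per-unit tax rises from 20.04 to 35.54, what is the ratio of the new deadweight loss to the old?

3.145

In inverse form: demand p = 151.84 − q, supply p = 93.28 + 0.8q.
Competitive equilibrium: 151.84 − q = 93.28 + 0.8q → q* = 32.5333, p* = 119.3067.
For a per-unit tax t: Δq = t/1.8, so DWL = ½·t·(t/1.8) = t²/3.6.
At t = 20.04: DWL = 111.556. At t = 35.54: DWL = 350.859.
Ratio = (35.54/20.04)² = 3.145.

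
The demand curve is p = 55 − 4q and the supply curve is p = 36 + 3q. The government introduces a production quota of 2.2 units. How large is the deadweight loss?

Competitive equilibrium: 55 − 4q = 36 + 3q → q* = 2.7143, p* = 44.1429.
At q = 2.2: demand price = 55 − 4·2.2 = 46.2; supply price = 36 + 3·2.2 = 42.6.
Δq = 2.7143 − 2.2 = 0.5143; wedge = 46.2 − 42.6 = 3.6.
Deadweight loss = ½ × 0.5143 × 3.6 = 0.93.

0.93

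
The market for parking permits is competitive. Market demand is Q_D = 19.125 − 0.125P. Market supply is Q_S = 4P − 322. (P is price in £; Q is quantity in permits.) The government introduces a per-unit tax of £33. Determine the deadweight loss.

£66

In inverse form: demand P = 153 − 8Q, supply P = 80.5 + 0.25Q.
Competitive equilibrium: 153 − 8Q = 80.5 + 0.25Q → Q* = 8.7879, P* = 82.697.
With the tax, the buyer price exceeds the seller price by 33: (153 − 8Q) − (80.5 + 0.25Q) = 33 → Q' = 4.7879.
ΔQ = 8.7879 − 4.7879 = 4; the wedge equals the tax, 33.
The triangle = ½ × 4 × 33 = £66.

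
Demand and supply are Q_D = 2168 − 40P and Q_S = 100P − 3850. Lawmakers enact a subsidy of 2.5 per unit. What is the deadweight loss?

In inverse form: demand P = 54.2 − 0.025Q, supply P = 38.5 + 0.01Q.
Competitive equilibrium: 54.2 − 0.025Q = 38.5 + 0.01Q → Q* = 448.5714, P* = 42.9857.
The subsidy lowers effective supply by 2.5: P = 36 + 0.01Q.
New quantity: 54.2 − 0.025Q = 36 + 0.01Q → Q' = 520.
Overproduction ΔQ = 520 − 448.5714 = 71.4286; wedge = subsidy = 2.5.
Deadweight loss = ½ × 71.4286 × 2.5 = 89.29.

89.29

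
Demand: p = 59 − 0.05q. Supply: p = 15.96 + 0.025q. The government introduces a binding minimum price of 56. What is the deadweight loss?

Competitive equilibrium: 59 − 0.05q = 15.96 + 0.025q → q* = 573.8667, p* = 30.3067.
At the floor p = 56, quantity demanded = (59 − 56)/0.05 = 60.
Sellers' marginal cost at q' = 60: 15.96 + 0.025·60 = 17.46.
Δq = 573.8667 − 60 = 513.8667; wedge = 56 − 17.46 = 38.54.
Deadweight loss = ½ × 513.8667 × 38.54 = 9902.21.

9902.21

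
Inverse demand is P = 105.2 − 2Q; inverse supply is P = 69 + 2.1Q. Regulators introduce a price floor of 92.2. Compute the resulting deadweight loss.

11.12

Competitive equilibrium: 105.2 − 2Q = 69 + 2.1Q → Q* = 8.8293, P* = 87.5415.
At the floor P = 92.2, quantity demanded = (105.2 − 92.2)/2 = 6.5.
Sellers' marginal cost at Q' = 6.5: 69 + 2.1·6.5 = 82.65.
ΔQ = 8.8293 − 6.5 = 2.3293; wedge = 92.2 − 82.65 = 9.55.
Welfare loss = ½ × 2.3293 × 9.55 = 11.12.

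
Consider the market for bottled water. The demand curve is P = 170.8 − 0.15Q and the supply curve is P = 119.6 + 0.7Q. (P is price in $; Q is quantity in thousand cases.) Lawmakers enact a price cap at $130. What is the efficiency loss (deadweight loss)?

Competitive equilibrium: 170.8 − 0.15Q = 119.6 + 0.7Q → Q* = 60.2353, P* = 161.7647.
At the ceiling P = 130, quantity supplied = (130 − 119.6)/0.7 = 14.8571.
Willingness to pay at Q' = 14.8571: 170.8 − 0.15·14.8571 = 168.5714.
ΔQ = 60.2353 − 14.8571 = 45.3782; wedge = 168.5714 − 130 = 38.5714.
DWL = ½ × 45.3782 × 38.5714 = $875.15 thousand.

$875.15 thousand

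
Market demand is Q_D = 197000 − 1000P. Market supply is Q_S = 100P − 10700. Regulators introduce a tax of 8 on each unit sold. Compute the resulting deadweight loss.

In inverse form: demand P = 197 − 0.001Q, supply P = 107 + 0.01Q.
Competitive equilibrium: 197 − 0.001Q = 107 + 0.01Q → Q* = 8181.8182, P* = 188.8182.
With the tax, the buyer price exceeds the seller price by 8: (197 − 0.001Q) − (107 + 0.01Q) = 8 → Q' = 7454.5455.
ΔQ = 8181.8182 − 7454.5455 = 727.2727; the wedge equals the tax, 8.
Welfare loss = ½ × 727.2727 × 8 = 2909.09.

2909.09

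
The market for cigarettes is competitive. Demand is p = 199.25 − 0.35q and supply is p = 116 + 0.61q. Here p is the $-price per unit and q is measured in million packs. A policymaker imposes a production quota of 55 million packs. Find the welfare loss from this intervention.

$482.92 million

Competitive equilibrium: 199.25 − 0.35q = 116 + 0.61q → q* = 86.7188, p* = 168.8984.
At q = 55: demand price = 199.25 − 0.35·55 = 180; supply price = 116 + 0.61·55 = 149.55.
Δq = 86.7188 − 55 = 31.7188; wedge = 180 − 149.55 = 30.45.
Welfare loss = ½ × 31.7188 × 30.45 = $482.92 million.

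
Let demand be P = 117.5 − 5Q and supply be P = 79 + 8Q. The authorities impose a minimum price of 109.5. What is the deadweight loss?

Competitive equilibrium: 117.5 − 5Q = 79 + 8Q → Q* = 2.9615, P* = 102.6923.
At the floor P = 109.5, quantity demanded = (117.5 − 109.5)/5 = 1.6.
Sellers' marginal cost at Q' = 1.6: 79 + 8·1.6 = 91.8.
ΔQ = 2.9615 − 1.6 = 1.3615; wedge = 109.5 − 91.8 = 17.7.
The triangle = ½ × 1.3615 × 17.7 = 12.05.

12.05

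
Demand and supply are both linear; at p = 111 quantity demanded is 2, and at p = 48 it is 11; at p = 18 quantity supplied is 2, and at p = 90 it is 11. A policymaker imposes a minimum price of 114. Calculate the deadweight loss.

329.53

Demand slope = (48 − 111)/(11 − 2) = −7, so p = 125 − 7q.
Supply slope = (90 − 18)/(11 − 2) = 8, so p = 2 + 8q.
Competitive equilibrium: 125 − 7q = 2 + 8q → q* = 8.2, p* = 67.6.
At the floor p = 114, quantity demanded = (125 − 114)/7 = 1.57143.
Sellers' marginal cost at q' = 1.57143: 2 + 8·1.57143 = 14.57144.
Δq = 8.2 − 1.57143 = 6.62857; wedge = 114 − 14.57144 = 99.42856.
Welfare loss = ½ × 6.62857 × 99.42856 = 329.53.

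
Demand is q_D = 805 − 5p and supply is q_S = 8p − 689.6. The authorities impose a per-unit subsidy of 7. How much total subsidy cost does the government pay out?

1761.85

In inverse form: demand p = 161 − 0.2q, supply p = 86.2 + 0.125q.
Competitive equilibrium: 161 − 0.2q = 86.2 + 0.125q → q* = 230.1538, p* = 114.9692.
The subsidy lowers effective supply by 7: p = 79.2 + 0.125q.
New quantity: 161 − 0.2q = 79.2 + 0.125q → q' = 251.6923.
Total subsidy cost = 7 × 251.6923 = 1761.85.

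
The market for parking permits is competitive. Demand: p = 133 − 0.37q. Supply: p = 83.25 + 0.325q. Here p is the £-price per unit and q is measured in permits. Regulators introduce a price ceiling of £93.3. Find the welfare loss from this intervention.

£574.49

Competitive equilibrium: 133 − 0.37q = 83.25 + 0.325q → q* = 71.5827, p* = 106.5144.
At the ceiling p = 93.3, quantity supplied = (93.3 − 83.25)/0.325 = 30.9231.
Willingness to pay at q' = 30.9231: 133 − 0.37·30.9231 = 121.5585.
Δq = 71.5827 − 30.9231 = 40.6596; wedge = 121.5585 − 93.3 = 28.2585.
The triangle = ½ × 40.6596 × 28.2585 = £574.49.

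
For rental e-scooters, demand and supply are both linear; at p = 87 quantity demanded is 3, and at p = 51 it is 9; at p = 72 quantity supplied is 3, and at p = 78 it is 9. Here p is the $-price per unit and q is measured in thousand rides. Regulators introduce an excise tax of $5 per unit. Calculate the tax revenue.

$22.14 thousand

Demand slope = (51 − 87)/(9 − 3) = −6, so p = 105 − 6q.
Supply slope = (78 − 72)/(9 − 3) = 1, so p = 69 + q.
Competitive equilibrium: 105 − 6q = 69 + q → q* = 5.1429, p* = 74.1429.
With the tax, the buyer price exceeds the seller price by 5: (105 − 6q) − (69 + q) = 5 → q' = 4.4286.
Tax revenue = 5 × 4.4286 = $22.14 thousand.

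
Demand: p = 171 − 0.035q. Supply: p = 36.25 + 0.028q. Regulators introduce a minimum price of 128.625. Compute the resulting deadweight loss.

Competitive equilibrium: 171 − 0.035q = 36.25 + 0.028q → q* = 2138.8889, p* = 96.1389.
At the floor p = 128.625, quantity demanded = (171 − 128.625)/0.035 = 1210.7143.
Sellers' marginal cost at q' = 1210.7143: 36.25 + 0.028·1210.7143 = 70.15.
Δq = 2138.8889 − 1210.7143 = 928.1746; wedge = 128.625 − 70.15 = 58.475.
Deadweight loss = ½ × 928.1746 × 58.475 = 27137.50.

27137.50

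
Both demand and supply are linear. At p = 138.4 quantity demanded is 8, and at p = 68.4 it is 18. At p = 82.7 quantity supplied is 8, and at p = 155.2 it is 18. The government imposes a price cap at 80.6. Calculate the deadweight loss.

125.59

Demand slope = (68.4 − 138.4)/(18 − 8) = −7, so p = 194.4 − 7q.
Supply slope = (155.2 − 82.7)/(18 − 8) = 7.25, so p = 24.7 + 7.25q.
Competitive equilibrium: 194.4 − 7q = 24.7 + 7.25q → q* = 11.9088, p* = 111.0386.
At the ceiling p = 80.6, quantity supplied = (80.6 − 24.7)/7.25 = 7.7103.
Willingness to pay at q' = 7.7103: 194.4 − 7·7.7103 = 140.4279.
Δq = 11.9088 − 7.7103 = 4.1985; wedge = 140.4279 − 80.6 = 59.8279.
DWL = ½ × 4.1985 × 59.8279 = 125.59.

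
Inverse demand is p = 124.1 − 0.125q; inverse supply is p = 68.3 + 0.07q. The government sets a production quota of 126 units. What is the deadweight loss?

Competitive equilibrium: 124.1 − 0.125q = 68.3 + 0.07q → q* = 286.1538, p* = 88.3308.
At q = 126: demand price = 124.1 − 0.125·126 = 108.35; supply price = 68.3 + 0.07·126 = 77.12.
Δq = 286.1538 − 126 = 160.1538; wedge = 108.35 − 77.12 = 31.23.
Welfare loss = ½ × 160.1538 × 31.23 = 2500.80.

2500.80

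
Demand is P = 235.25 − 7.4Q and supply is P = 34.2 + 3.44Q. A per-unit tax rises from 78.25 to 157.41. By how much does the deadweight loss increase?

Competitive equilibrium: 235.25 − 7.4Q = 34.2 + 3.44Q → Q* = 18.547, P* = 98.0018.
For a per-unit tax t: ΔQ = t/10.84, so DWL = ½·t·(t/10.84) = t²/21.68.
At t = 78.25: DWL = 282.429. At t = 157.41: DWL = 1142.892.
Increase = 1142.892 − 282.429 = 860.46.

860.46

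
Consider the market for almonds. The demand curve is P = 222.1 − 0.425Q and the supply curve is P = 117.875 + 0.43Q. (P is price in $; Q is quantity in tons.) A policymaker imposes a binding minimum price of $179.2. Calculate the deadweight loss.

$187.80

Competitive equilibrium: 222.1 − 0.425Q = 117.875 + 0.43Q → Q* = 121.9006, P* = 170.2923.
At the floor P = 179.2, quantity demanded = (222.1 − 179.2)/0.425 = 100.9412.
Sellers' marginal cost at Q' = 100.9412: 117.875 + 0.43·100.9412 = 161.2797.
ΔQ = 121.9006 − 100.9412 = 20.9594; wedge = 179.2 − 161.2797 = 17.9203.
DWL = ½ × 20.9594 × 17.9203 = $187.80.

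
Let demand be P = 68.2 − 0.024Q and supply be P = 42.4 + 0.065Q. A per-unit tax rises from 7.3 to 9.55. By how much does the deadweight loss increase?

Competitive equilibrium: 68.2 − 0.024Q = 42.4 + 0.065Q → Q* = 289.8876, P* = 61.2427.
For a per-unit tax t: ΔQ = t/0.089, so DWL = ½·t·(t/0.089) = t²/0.178.
At t = 7.3: DWL = 299.382. At t = 9.55: DWL = 512.374.
Increase = 512.374 − 299.382 = 212.99.

212.99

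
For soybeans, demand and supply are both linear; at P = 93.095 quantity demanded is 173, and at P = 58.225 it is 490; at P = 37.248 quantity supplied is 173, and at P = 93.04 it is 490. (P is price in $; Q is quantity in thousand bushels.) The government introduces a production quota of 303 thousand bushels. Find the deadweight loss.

Demand slope = (58.225 − 93.095)/(490 − 173) = −0.11, so P = 112.125 − 0.11Q.
Supply slope = (93.04 − 37.248)/(490 − 173) = 0.176, so P = 6.8 + 0.176Q.
Competitive equilibrium: 112.125 − 0.11Q = 6.8 + 0.176Q → Q* = 368.2692, P* = 71.6154.
At Q = 303: demand price = 112.125 − 0.11·303 = 78.795; supply price = 6.8 + 0.176·303 = 60.128.
ΔQ = 368.2692 − 303 = 65.2692; wedge = 78.795 − 60.128 = 18.667.
DWL = ½ × 65.2692 × 18.667 = $609.19 thousand.

$609.19 thousand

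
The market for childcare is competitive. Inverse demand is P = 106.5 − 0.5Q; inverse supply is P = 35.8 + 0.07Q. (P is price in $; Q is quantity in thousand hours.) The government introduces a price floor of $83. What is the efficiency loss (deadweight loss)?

Competitive equilibrium: 106.5 − 0.5Q = 35.8 + 0.07Q → Q* = 124.0351, P* = 44.4825.
At the floor P = 83, quantity demanded = (106.5 − 83)/0.5 = 47.
Sellers' marginal cost at Q' = 47: 35.8 + 0.07·47 = 39.09.
ΔQ = 124.0351 − 47 = 77.0351; wedge = 83 − 39.09 = 43.91.
Deadweight loss = ½ × 77.0351 × 43.91 = $1691.31 thousand.

$1691.31 thousand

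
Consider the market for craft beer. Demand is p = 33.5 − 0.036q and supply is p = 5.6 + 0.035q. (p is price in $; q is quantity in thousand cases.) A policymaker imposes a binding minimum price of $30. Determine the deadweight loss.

$3104.81 thousand

Competitive equilibrium: 33.5 − 0.036q = 5.6 + 0.035q → q* = 392.9577, p* = 19.3535.
At the floor p = 30, quantity demanded = (33.5 − 30)/0.036 = 97.2222.
Sellers' marginal cost at q' = 97.2222: 5.6 + 0.035·97.2222 = 9.0028.
Δq = 392.9577 − 97.2222 = 295.7355; wedge = 30 − 9.0028 = 20.9972.
DWL = ½ × 295.7355 × 20.9972 = $3104.81 thousand.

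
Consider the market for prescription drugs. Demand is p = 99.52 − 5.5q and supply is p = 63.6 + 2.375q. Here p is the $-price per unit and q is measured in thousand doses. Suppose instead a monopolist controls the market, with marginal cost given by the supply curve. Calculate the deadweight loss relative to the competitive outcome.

Competitive equilibrium: 99.52 − 5.5q = 63.6 + 2.375q → q* = 4.5613, p* = 74.433.
Marginal revenue: MR = 99.52 − 11q. Set MR = MC: 99.52 − 11q = 63.6 + 2.375q → q_m = 2.6856.
Price p_m = 99.52 − 5.5·2.6856 = 84.7492; MC(q_m) = 63.6 + 2.375·2.6856 = 69.9783.
Competitive q* = 4.5613, so Δq = 1.8757; wedge = 84.7492 − 69.9783 = 14.7709.
Welfare loss = ½ × 1.8757 × 14.7709 = $13.85 thousand.

$13.85 thousand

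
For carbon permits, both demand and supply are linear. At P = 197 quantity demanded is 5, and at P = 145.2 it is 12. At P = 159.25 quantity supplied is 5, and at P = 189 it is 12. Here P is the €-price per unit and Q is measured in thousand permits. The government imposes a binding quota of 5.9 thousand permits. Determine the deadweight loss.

€31.90 thousand

Demand slope = (145.2 − 197)/(12 − 5) = −7.4, so P = 234 − 7.4Q.
Supply slope = (189 − 159.25)/(12 − 5) = 4.25, so P = 138 + 4.25Q.
Competitive equilibrium: 234 − 7.4Q = 138 + 4.25Q → Q* = 8.2403, P* = 173.0215.
At Q = 5.9: demand price = 234 − 7.4·5.9 = 190.34; supply price = 138 + 4.25·5.9 = 163.075.
ΔQ = 8.2403 − 5.9 = 2.3403; wedge = 190.34 − 163.075 = 27.265.
Deadweight loss = ½ × 2.3403 × 27.265 = €31.90 thousand.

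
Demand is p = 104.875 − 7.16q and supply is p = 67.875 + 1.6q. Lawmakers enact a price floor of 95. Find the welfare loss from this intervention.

Competitive equilibrium: 104.875 − 7.16q = 67.875 + 1.6q → q* = 4.2237, p* = 74.633.
At the floor p = 95, quantity demanded = (104.875 − 95)/7.16 = 1.3792.
Sellers' marginal cost at q' = 1.3792: 67.875 + 1.6·1.3792 = 70.0817.
Δq = 4.2237 − 1.3792 = 2.8445; wedge = 95 − 70.0817 = 24.9183.
The triangle = ½ × 2.8445 × 24.9183 = 35.44.

35.44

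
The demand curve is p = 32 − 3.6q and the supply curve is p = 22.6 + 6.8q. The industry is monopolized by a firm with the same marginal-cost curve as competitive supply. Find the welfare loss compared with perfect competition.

0.28

Competitive equilibrium: 32 − 3.6q = 22.6 + 6.8q → q* = 0.9038, p* = 28.7462.
Marginal revenue: MR = 32 − 7.2q. Set MR = MC: 32 − 7.2q = 22.6 + 6.8q → q_m = 0.6714.
Price p_m = 32 − 3.6·0.6714 = 29.583; MC(q_m) = 22.6 + 6.8·0.6714 = 27.1655.
Competitive q* = 0.9038, so Δq = 0.2324; wedge = 29.583 − 27.1655 = 2.4175.
DWL = ½ × 0.2324 × 2.4175 = 0.28.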